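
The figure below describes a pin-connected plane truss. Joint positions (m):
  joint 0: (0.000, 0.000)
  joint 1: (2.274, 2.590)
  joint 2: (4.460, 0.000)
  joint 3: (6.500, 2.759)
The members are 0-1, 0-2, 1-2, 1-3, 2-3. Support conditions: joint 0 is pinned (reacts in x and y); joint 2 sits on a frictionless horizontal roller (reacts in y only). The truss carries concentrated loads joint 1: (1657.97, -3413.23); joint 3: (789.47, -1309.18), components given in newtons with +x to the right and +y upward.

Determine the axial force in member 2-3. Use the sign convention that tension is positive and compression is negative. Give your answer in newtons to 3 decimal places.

N=4 nodes, M=5 members, R=3 reactions → 2N=8, M+R=8
member 0 (0-1): L=3.4466, (cx,cy)=(0.6598,0.7515)
member 1 (0-2): L=4.4600, (cx,cy)=(1.0000,0.0000)
member 2 (1-2): L=3.3892, (cx,cy)=(0.6450,-0.7642)
member 3 (1-3): L=4.2294, (cx,cy)=(0.9992,0.0400)
member 4 (2-3): L=3.4313, (cx,cy)=(0.5945,0.8041)
solve A·x = −loads:
  F[0-1] = +501.7717 N (tension)
  F[0-2] = +2116.3825 N (tension)
  F[1-2] = -4865.1001 N (compression)
  F[1-3] = +1812.4732 N (tension)
  F[2-3] = -1718.2564 N (compression)
  Rx@0 = -2447.4400 N
  Ry@0 = -377.0620 N
  Ry@2 = +5099.4720 N

-1718.256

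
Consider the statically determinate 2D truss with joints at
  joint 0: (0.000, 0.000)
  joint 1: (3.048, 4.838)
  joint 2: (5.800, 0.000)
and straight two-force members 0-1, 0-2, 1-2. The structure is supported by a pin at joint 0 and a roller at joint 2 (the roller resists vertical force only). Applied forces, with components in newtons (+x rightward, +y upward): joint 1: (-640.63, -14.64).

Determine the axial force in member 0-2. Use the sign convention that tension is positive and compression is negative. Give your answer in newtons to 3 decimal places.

-299.592

N=3 nodes, M=3 members, R=3 reactions → 2N=6, M+R=6
member 0 (0-1): L=5.7181, (cx,cy)=(0.5330,0.8461)
member 1 (0-2): L=5.8000, (cx,cy)=(1.0000,0.0000)
member 2 (1-2): L=5.5659, (cx,cy)=(0.4944,-0.8692)
solve A·x = −loads:
  F[0-1] = -639.7928 N (compression)
  F[0-2] = -299.5916 N (compression)
  F[1-2] = +605.9267 N (tension)
  Rx@0 = +640.6300 N
  Ry@0 = +541.3202 N
  Ry@2 = -526.6802 N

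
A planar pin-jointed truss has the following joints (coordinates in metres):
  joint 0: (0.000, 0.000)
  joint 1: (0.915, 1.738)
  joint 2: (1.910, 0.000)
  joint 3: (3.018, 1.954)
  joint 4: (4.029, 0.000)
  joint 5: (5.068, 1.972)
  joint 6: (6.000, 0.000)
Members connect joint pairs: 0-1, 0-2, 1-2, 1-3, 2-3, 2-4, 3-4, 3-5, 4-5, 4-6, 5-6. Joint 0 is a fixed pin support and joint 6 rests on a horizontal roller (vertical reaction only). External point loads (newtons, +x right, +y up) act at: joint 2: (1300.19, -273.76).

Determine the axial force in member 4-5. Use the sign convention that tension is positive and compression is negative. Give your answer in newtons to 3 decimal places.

N=7 nodes, M=11 members, R=3 reactions → 2N=14, M+R=14
member 0 (0-1): L=1.9641, (cx,cy)=(0.4659,0.8849)
member 1 (0-2): L=1.9100, (cx,cy)=(1.0000,0.0000)
member 2 (1-2): L=2.0027, (cx,cy)=(0.4968,-0.8678)
member 3 (1-3): L=2.1141, (cx,cy)=(0.9948,0.1022)
member 4 (2-3): L=2.2463, (cx,cy)=(0.4933,0.8699)
member 5 (2-4): L=2.1190, (cx,cy)=(1.0000,0.0000)
member 6 (3-4): L=2.2001, (cx,cy)=(0.4595,-0.8882)
member 7 (3-5): L=2.0501, (cx,cy)=(1.0000,0.0088)
member 8 (4-5): L=2.2290, (cx,cy)=(0.4661,0.8847)
member 9 (4-6): L=1.9710, (cx,cy)=(1.0000,0.0000)
member 10 (5-6): L=2.1811, (cx,cy)=(0.4273,-0.9041)
solve A·x = −loads:
  F[0-1] = -210.8949 N (compression)
  F[0-2] = +1398.4357 N (tension)
  F[1-2] = +192.1071 N (tension)
  F[1-3] = -194.7107 N (compression)
  F[2-3] = +123.0524 N (tension)
  F[2-4] = +132.9950 N (tension)
  F[3-4] = -98.9859 N (compression)
  F[3-5] = -87.5109 N (compression)
  F[4-5] = +99.3715 N (tension)
  F[4-6] = +41.1871 N (tension)
  F[5-6] = -96.3896 N (compression)
  Rx@0 = -1300.1900 N
  Ry@0 = +186.6131 N
  Ry@6 = +87.1469 N

99.371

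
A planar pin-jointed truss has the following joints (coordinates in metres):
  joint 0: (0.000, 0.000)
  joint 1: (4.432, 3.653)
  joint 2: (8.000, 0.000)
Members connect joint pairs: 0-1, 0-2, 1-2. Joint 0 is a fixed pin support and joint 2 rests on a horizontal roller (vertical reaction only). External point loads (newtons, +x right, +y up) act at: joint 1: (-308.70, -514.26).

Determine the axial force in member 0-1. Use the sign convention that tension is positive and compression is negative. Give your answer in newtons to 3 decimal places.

-582.236

N=3 nodes, M=3 members, R=3 reactions → 2N=6, M+R=6
member 0 (0-1): L=5.7434, (cx,cy)=(0.7717,0.6360)
member 1 (0-2): L=8.0000, (cx,cy)=(1.0000,0.0000)
member 2 (1-2): L=5.1064, (cx,cy)=(0.6987,-0.7154)
solve A·x = −loads:
  F[0-1] = -582.2362 N (compression)
  F[0-2] = +140.5906 N (tension)
  F[1-2] = -201.2074 N (compression)
  Rx@0 = +308.7000 N
  Ry@0 = +370.3201 N
  Ry@2 = +143.9399 N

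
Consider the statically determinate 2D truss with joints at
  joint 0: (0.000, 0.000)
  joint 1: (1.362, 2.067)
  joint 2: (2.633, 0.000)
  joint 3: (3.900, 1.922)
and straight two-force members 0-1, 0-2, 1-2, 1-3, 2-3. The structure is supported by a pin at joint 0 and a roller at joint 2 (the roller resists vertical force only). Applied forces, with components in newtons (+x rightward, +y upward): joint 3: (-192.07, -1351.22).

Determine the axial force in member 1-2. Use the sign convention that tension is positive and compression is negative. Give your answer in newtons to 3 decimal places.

-643.863

N=4 nodes, M=5 members, R=3 reactions → 2N=8, M+R=8
member 0 (0-1): L=2.4754, (cx,cy)=(0.5502,0.8350)
member 1 (0-2): L=2.6330, (cx,cy)=(1.0000,0.0000)
member 2 (1-2): L=2.4265, (cx,cy)=(0.5238,-0.8518)
member 3 (1-3): L=2.5421, (cx,cy)=(0.9984,-0.0570)
member 4 (2-3): L=2.3020, (cx,cy)=(0.5504,0.8349)
solve A·x = −loads:
  F[0-1] = +610.7660 N (tension)
  F[0-2] = -528.1241 N (compression)
  F[1-2] = -643.8633 N (compression)
  F[1-3] = +674.4066 N (tension)
  F[2-3] = -1572.3232 N (compression)
  Rx@0 = +192.0700 N
  Ry@0 = -510.0027 N
  Ry@2 = +1861.2227 N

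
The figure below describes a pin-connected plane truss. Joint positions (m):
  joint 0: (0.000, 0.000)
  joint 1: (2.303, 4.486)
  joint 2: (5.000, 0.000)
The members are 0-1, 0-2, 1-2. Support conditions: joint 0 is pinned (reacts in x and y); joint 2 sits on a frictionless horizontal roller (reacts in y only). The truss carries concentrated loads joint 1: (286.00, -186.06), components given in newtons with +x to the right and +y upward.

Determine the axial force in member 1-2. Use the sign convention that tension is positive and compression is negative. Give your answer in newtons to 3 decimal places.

N=3 nodes, M=3 members, R=3 reactions → 2N=6, M+R=6
member 0 (0-1): L=5.0426, (cx,cy)=(0.4567,0.8896)
member 1 (0-2): L=5.0000, (cx,cy)=(1.0000,0.0000)
member 2 (1-2): L=5.2343, (cx,cy)=(0.5153,-0.8570)
solve A·x = −loads:
  F[0-1] = +175.6244 N (tension)
  F[0-2] = +205.7911 N (tension)
  F[1-2] = -399.3973 N (compression)
  Rx@0 = -286.0000 N
  Ry@0 = -156.2384 N
  Ry@2 = +342.2984 N

-399.397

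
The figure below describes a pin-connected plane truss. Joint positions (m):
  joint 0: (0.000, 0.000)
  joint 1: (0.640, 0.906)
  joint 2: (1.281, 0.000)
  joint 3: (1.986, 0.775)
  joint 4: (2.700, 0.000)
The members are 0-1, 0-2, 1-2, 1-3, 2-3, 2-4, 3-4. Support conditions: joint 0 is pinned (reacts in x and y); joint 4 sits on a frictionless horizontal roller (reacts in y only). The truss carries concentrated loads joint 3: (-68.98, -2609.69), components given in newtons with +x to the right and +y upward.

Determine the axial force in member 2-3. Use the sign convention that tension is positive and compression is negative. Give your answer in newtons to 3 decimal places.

-1101.537

N=5 nodes, M=7 members, R=3 reactions → 2N=10, M+R=10
member 0 (0-1): L=1.1093, (cx,cy)=(0.5770,0.8168)
member 1 (0-2): L=1.2810, (cx,cy)=(1.0000,0.0000)
member 2 (1-2): L=1.1098, (cx,cy)=(0.5776,-0.8163)
member 3 (1-3): L=1.3524, (cx,cy)=(0.9953,-0.0969)
member 4 (2-3): L=1.0477, (cx,cy)=(0.6729,0.7397)
member 5 (2-4): L=1.4190, (cx,cy)=(1.0000,0.0000)
member 6 (3-4): L=1.0538, (cx,cy)=(0.6776,-0.7355)
solve A·x = −loads:
  F[0-1] = -869.1794 N (compression)
  F[0-2] = +432.5072 N (tension)
  F[1-2] = +998.1505 N (tension)
  F[1-3] = -1083.0797 N (compression)
  F[2-3] = -1101.5368 N (compression)
  F[2-4] = +1750.2417 N (tension)
  F[3-4] = -2583.1145 N (compression)
  Rx@0 = +68.9800 N
  Ry@0 = +709.9178 N
  Ry@4 = +1899.7722 N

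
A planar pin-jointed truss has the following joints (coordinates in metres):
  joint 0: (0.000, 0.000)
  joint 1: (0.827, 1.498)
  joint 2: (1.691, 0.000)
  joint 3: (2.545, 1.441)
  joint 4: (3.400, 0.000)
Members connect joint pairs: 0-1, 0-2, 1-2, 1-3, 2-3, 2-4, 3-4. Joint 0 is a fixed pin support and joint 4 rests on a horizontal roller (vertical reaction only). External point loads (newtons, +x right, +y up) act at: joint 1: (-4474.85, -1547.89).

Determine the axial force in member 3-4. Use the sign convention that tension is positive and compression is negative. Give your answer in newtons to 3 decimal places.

1854.704

N=5 nodes, M=7 members, R=3 reactions → 2N=10, M+R=10
member 0 (0-1): L=1.7111, (cx,cy)=(0.4833,0.8754)
member 1 (0-2): L=1.6910, (cx,cy)=(1.0000,0.0000)
member 2 (1-2): L=1.7293, (cx,cy)=(0.4996,-0.8662)
member 3 (1-3): L=1.7189, (cx,cy)=(0.9995,-0.0332)
member 4 (2-3): L=1.6751, (cx,cy)=(0.5098,0.8603)
member 5 (2-4): L=1.7090, (cx,cy)=(1.0000,0.0000)
member 6 (3-4): L=1.6756, (cx,cy)=(0.5103,-0.8600)
solve A·x = −loads:
  F[0-1] = -3590.1028 N (compression)
  F[0-2] = -2739.7208 N (compression)
  F[1-2] = +1770.3010 N (tension)
  F[1-3] = +1856.2597 N (tension)
  F[2-3] = -1782.5888 N (compression)
  F[2-4] = -946.4125 N (compression)
  F[3-4] = +1854.7044 N (tension)
  Rx@0 = +4474.8500 N
  Ry@0 = +3142.9548 N
  Ry@4 = -1595.0648 N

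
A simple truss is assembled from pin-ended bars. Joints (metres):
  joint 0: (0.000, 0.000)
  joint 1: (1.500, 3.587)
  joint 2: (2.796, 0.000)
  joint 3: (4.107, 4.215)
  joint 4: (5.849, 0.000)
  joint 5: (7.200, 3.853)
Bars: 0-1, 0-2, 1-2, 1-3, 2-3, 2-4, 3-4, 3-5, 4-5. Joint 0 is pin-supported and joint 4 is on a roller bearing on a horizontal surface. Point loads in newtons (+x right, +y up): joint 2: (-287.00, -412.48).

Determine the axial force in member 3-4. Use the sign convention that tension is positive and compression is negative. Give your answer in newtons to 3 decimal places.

N=6 nodes, M=9 members, R=3 reactions → 2N=12, M+R=12
member 0 (0-1): L=3.8880, (cx,cy)=(0.3858,0.9226)
member 1 (0-2): L=2.7960, (cx,cy)=(1.0000,0.0000)
member 2 (1-2): L=3.8139, (cx,cy)=(0.3398,-0.9405)
member 3 (1-3): L=2.6816, (cx,cy)=(0.9722,0.2342)
member 4 (2-3): L=4.4142, (cx,cy)=(0.2970,0.9549)
member 5 (2-4): L=3.0530, (cx,cy)=(1.0000,0.0000)
member 6 (3-4): L=4.5608, (cx,cy)=(0.3820,-0.9242)
member 7 (3-5): L=3.1141, (cx,cy)=(0.9932,-0.1162)
member 8 (4-5): L=4.0830, (cx,cy)=(0.3309,0.9437)
solve A·x = −loads:
  F[0-1] = -233.3691 N (compression)
  F[0-2] = -196.9657 N (compression)
  F[1-2] = +189.3807 N (tension)
  F[1-3] = -158.8031 N (compression)
  F[2-3] = +245.4431 N (tension)
  F[2-4] = +81.4909 N (tension)
  F[3-4] = -213.3540 N (compression)
  F[3-5] = -0.0000 N (tension)
  F[4-5] = +0.0000 N (tension)
  Rx@0 = +287.0000 N
  Ry@0 = +215.3020 N
  Ry@4 = +197.1780 N

-213.354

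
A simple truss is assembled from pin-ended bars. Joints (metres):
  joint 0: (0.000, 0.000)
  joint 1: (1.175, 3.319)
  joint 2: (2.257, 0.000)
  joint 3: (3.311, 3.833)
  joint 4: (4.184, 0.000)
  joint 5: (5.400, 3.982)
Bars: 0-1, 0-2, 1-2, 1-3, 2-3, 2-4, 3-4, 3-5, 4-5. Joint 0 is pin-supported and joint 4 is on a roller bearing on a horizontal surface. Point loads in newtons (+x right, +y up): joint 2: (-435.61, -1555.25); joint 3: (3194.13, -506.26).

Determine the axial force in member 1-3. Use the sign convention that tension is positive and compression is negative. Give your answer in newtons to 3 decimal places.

N=6 nodes, M=9 members, R=3 reactions → 2N=12, M+R=12
member 0 (0-1): L=3.5209, (cx,cy)=(0.3337,0.9427)
member 1 (0-2): L=2.2570, (cx,cy)=(1.0000,0.0000)
member 2 (1-2): L=3.4909, (cx,cy)=(0.3099,-0.9508)
member 3 (1-3): L=2.1970, (cx,cy)=(0.9722,0.2340)
member 4 (2-3): L=3.9753, (cx,cy)=(0.2651,0.9642)
member 5 (2-4): L=1.9270, (cx,cy)=(1.0000,0.0000)
member 6 (3-4): L=3.9312, (cx,cy)=(0.2221,-0.9750)
member 7 (3-5): L=2.0943, (cx,cy)=(0.9975,0.0711)
member 8 (4-5): L=4.1635, (cx,cy)=(0.2921,0.9564)
solve A·x = −loads:
  F[0-1] = +2232.2199 N (tension)
  F[0-2] = +2013.5697 N (tension)
  F[1-2] = -1877.4137 N (compression)
  F[1-3] = +1364.7255 N (tension)
  F[2-3] = +3464.1907 N (tension)
  F[2-4] = +948.7883 N (tension)
  F[3-4] = -4272.4383 N (compression)
  F[3-5] = +0.0000 N (tension)
  F[4-5] = +0.0000 N (tension)
  Rx@0 = -2758.5200 N
  Ry@0 = -2104.2468 N
  Ry@4 = +4165.7568 N

1364.726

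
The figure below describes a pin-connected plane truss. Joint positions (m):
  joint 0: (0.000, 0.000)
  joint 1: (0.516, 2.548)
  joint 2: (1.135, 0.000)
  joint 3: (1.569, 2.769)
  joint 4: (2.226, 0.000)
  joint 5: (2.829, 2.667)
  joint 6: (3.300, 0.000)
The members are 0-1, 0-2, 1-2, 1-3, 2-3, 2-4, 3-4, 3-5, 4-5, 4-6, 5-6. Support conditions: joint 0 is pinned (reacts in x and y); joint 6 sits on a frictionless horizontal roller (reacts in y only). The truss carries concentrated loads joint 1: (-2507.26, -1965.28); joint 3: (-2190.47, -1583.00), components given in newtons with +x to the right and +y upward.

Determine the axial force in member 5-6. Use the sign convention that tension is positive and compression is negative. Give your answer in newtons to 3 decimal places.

N=7 nodes, M=11 members, R=3 reactions → 2N=14, M+R=14
member 0 (0-1): L=2.5997, (cx,cy)=(0.1985,0.9801)
member 1 (0-2): L=1.1350, (cx,cy)=(1.0000,0.0000)
member 2 (1-2): L=2.6221, (cx,cy)=(0.2361,-0.9717)
member 3 (1-3): L=1.0759, (cx,cy)=(0.9787,0.2054)
member 4 (2-3): L=2.8028, (cx,cy)=(0.1548,0.9879)
member 5 (2-4): L=1.0910, (cx,cy)=(1.0000,0.0000)
member 6 (3-4): L=2.8459, (cx,cy)=(0.2309,-0.9730)
member 7 (3-5): L=1.2641, (cx,cy)=(0.9967,-0.0807)
member 8 (4-5): L=2.7343, (cx,cy)=(0.2205,0.9754)
member 9 (4-6): L=1.0740, (cx,cy)=(1.0000,0.0000)
member 10 (5-6): L=2.7083, (cx,cy)=(0.1739,-0.9848)
solve A·x = −loads:
  F[0-1] = -6389.3696 N (compression)
  F[0-2] = -3429.5508 N (compression)
  F[1-2] = +4462.0632 N (tension)
  F[1-3] = +189.7707 N (tension)
  F[2-3] = -4388.8836 N (compression)
  F[2-4] = -1696.5983 N (compression)
  F[3-4] = +2700.0214 N (tension)
  F[3-5] = +1076.7813 N (tension)
  F[4-5] = -2693.3965 N (compression)
  F[4-6] = -479.2949 N (compression)
  F[5-6] = +2755.9667 N (tension)
  Rx@0 = +4697.7300 N
  Ry@0 = +6262.2492 N
  Ry@6 = -2713.9692 N

2755.967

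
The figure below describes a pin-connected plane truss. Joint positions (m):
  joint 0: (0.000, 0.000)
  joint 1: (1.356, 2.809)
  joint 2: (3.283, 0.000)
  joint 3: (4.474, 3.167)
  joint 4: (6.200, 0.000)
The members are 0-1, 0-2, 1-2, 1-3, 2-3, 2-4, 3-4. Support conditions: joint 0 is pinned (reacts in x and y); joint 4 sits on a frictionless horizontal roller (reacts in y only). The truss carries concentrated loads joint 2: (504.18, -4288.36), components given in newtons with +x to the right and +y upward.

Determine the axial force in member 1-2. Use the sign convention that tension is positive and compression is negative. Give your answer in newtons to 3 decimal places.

N=5 nodes, M=7 members, R=3 reactions → 2N=10, M+R=10
member 0 (0-1): L=3.1192, (cx,cy)=(0.4347,0.9006)
member 1 (0-2): L=3.2830, (cx,cy)=(1.0000,0.0000)
member 2 (1-2): L=3.4064, (cx,cy)=(0.5657,-0.8246)
member 3 (1-3): L=3.1385, (cx,cy)=(0.9935,0.1141)
member 4 (2-3): L=3.3835, (cx,cy)=(0.3520,0.9360)
member 5 (2-4): L=2.9170, (cx,cy)=(1.0000,0.0000)
member 6 (3-4): L=3.6068, (cx,cy)=(0.4785,-0.8781)
solve A·x = −loads:
  F[0-1] = -2240.3877 N (compression)
  F[0-2] = +1478.1463 N (tension)
  F[1-2] = +2142.3644 N (tension)
  F[1-3] = -2200.2496 N (compression)
  F[2-3] = +2694.1572 N (tension)
  F[2-4] = +1237.5511 N (tension)
  F[3-4] = -2586.0906 N (compression)
  Rx@0 = -504.1800 N
  Ry@0 = +2017.6042 N
  Ry@4 = +2270.7558 N

2142.364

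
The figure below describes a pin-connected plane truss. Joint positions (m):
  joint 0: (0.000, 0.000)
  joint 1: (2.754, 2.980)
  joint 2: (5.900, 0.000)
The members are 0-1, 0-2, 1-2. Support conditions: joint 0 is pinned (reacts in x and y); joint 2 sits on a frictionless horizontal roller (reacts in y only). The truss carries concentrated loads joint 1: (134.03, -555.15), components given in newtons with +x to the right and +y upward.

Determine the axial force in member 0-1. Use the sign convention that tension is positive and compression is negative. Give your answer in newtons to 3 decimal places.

N=3 nodes, M=3 members, R=3 reactions → 2N=6, M+R=6
member 0 (0-1): L=4.0577, (cx,cy)=(0.6787,0.7344)
member 1 (0-2): L=5.9000, (cx,cy)=(1.0000,0.0000)
member 2 (1-2): L=4.3333, (cx,cy)=(0.7260,-0.6877)
solve A·x = −loads:
  F[0-1] = -310.8915 N (compression)
  F[0-2] = +345.0352 N (tension)
  F[1-2] = -475.2543 N (compression)
  Rx@0 = -134.0300 N
  Ry@0 = +228.3208 N
  Ry@2 = +326.8292 N

-310.892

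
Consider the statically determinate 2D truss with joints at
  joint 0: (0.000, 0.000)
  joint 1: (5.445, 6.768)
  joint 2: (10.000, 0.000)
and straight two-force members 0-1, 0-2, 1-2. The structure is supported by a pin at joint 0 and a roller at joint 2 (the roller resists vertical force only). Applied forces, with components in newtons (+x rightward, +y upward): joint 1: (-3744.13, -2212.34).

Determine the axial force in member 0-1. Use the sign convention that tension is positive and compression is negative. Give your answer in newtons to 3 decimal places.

-4545.671

N=3 nodes, M=3 members, R=3 reactions → 2N=6, M+R=6
member 0 (0-1): L=8.6864, (cx,cy)=(0.6268,0.7791)
member 1 (0-2): L=10.0000, (cx,cy)=(1.0000,0.0000)
member 2 (1-2): L=8.1581, (cx,cy)=(0.5583,-0.8296)
solve A·x = −loads:
  F[0-1] = -4545.6711 N (compression)
  F[0-2] = -894.7183 N (compression)
  F[1-2] = +1602.4502 N (tension)
  Rx@0 = +3744.1300 N
  Ry@0 = +3541.7481 N
  Ry@2 = -1329.4081 N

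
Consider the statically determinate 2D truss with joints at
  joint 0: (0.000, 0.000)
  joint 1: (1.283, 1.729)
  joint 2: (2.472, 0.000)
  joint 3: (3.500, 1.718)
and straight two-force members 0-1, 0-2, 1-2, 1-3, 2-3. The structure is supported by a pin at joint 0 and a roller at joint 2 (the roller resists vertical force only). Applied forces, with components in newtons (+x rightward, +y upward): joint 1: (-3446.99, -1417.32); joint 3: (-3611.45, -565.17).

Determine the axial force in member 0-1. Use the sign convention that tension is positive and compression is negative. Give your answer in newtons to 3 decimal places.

N=4 nodes, M=5 members, R=3 reactions → 2N=8, M+R=8
member 0 (0-1): L=2.1530, (cx,cy)=(0.5959,0.8031)
member 1 (0-2): L=2.4720, (cx,cy)=(1.0000,0.0000)
member 2 (1-2): L=2.0984, (cx,cy)=(0.5666,-0.8240)
member 3 (1-3): L=2.2170, (cx,cy)=(1.0000,-0.0050)
member 4 (2-3): L=2.0021, (cx,cy)=(0.5135,0.8581)
solve A·x = −loads:
  F[0-1] = -6683.8789 N (compression)
  F[0-2] = -3075.4838 N (compression)
  F[1-2] = +4813.7477 N (tension)
  F[1-3] = -3263.6200 N (compression)
  F[2-3] = -677.4927 N (compression)
  Rx@0 = +7058.4400 N
  Ry@0 = +5367.5225 N
  Ry@2 = -3385.0325 N

-6683.879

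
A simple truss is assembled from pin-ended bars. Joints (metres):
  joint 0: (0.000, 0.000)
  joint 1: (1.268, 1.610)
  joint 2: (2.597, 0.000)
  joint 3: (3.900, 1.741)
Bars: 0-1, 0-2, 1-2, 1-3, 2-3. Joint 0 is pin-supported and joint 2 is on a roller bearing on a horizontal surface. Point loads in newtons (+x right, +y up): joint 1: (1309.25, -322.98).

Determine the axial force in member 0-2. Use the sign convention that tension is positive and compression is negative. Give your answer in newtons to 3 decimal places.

N=4 nodes, M=5 members, R=3 reactions → 2N=8, M+R=8
member 0 (0-1): L=2.0494, (cx,cy)=(0.6187,0.7856)
member 1 (0-2): L=2.5970, (cx,cy)=(1.0000,0.0000)
member 2 (1-2): L=2.0877, (cx,cy)=(0.6366,-0.7712)
member 3 (1-3): L=2.6353, (cx,cy)=(0.9988,0.0497)
member 4 (2-3): L=2.1746, (cx,cy)=(0.5992,0.8006)
solve A·x = −loads:
  F[0-1] = +822.7797 N (tension)
  F[0-2] = +800.1746 N (tension)
  F[1-2] = -1256.9569 N (compression)
  F[1-3] = +0.0000 N (tension)
  F[2-3] = +0.0000 N (tension)
  Rx@0 = -1309.2500 N
  Ry@0 = -646.3812 N
  Ry@2 = +969.3612 N

800.175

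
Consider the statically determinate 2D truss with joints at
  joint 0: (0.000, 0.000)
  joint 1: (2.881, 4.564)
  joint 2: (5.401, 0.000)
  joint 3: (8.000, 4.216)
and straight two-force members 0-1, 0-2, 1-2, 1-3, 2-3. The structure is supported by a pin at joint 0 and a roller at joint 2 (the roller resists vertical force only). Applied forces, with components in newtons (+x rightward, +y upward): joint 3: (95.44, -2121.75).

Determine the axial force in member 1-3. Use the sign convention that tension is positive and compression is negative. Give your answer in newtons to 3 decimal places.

1350.076

N=4 nodes, M=5 members, R=3 reactions → 2N=8, M+R=8
member 0 (0-1): L=5.3972, (cx,cy)=(0.5338,0.8456)
member 1 (0-2): L=5.4010, (cx,cy)=(1.0000,0.0000)
member 2 (1-2): L=5.2135, (cx,cy)=(0.4834,-0.8754)
member 3 (1-3): L=5.1308, (cx,cy)=(0.9977,-0.0678)
member 4 (2-3): L=4.9527, (cx,cy)=(0.5248,0.8512)
solve A·x = −loads:
  F[0-1] = +1295.5061 N (tension)
  F[0-2] = -596.0893 N (compression)
  F[1-2] = -1356.0002 N (compression)
  F[1-3] = +1350.0762 N (tension)
  F[2-3] = -2384.9430 N (compression)
  Rx@0 = -95.4400 N
  Ry@0 = -1095.5014 N
  Ry@2 = +3217.2514 N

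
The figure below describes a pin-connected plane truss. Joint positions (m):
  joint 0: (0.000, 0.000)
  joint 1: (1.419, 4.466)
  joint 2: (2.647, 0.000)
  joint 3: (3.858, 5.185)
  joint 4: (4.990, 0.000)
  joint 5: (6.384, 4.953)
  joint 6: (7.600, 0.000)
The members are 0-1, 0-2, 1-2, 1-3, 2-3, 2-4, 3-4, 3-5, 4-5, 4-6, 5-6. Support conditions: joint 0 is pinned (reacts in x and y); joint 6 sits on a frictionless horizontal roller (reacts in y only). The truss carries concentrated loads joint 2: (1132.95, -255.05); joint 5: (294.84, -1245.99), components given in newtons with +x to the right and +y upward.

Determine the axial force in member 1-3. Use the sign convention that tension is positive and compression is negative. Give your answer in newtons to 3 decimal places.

-99.128

N=7 nodes, M=11 members, R=3 reactions → 2N=14, M+R=14
member 0 (0-1): L=4.6860, (cx,cy)=(0.3028,0.9530)
member 1 (0-2): L=2.6470, (cx,cy)=(1.0000,0.0000)
member 2 (1-2): L=4.6318, (cx,cy)=(0.2651,-0.9642)
member 3 (1-3): L=2.5428, (cx,cy)=(0.9592,0.2828)
member 4 (2-3): L=5.3245, (cx,cy)=(0.2274,0.9738)
member 5 (2-4): L=2.3430, (cx,cy)=(1.0000,0.0000)
member 6 (3-4): L=5.3071, (cx,cy)=(0.2133,-0.9770)
member 7 (3-5): L=2.5366, (cx,cy)=(0.9958,-0.0915)
member 8 (4-5): L=5.1454, (cx,cy)=(0.2709,0.9626)
member 9 (4-6): L=2.6100, (cx,cy)=(1.0000,0.0000)
member 10 (5-6): L=5.1001, (cx,cy)=(0.2384,-0.9712)
solve A·x = −loads:
  F[0-1] = -181.9705 N (compression)
  F[0-2] = +1482.8936 N (tension)
  F[1-2] = +150.7934 N (tension)
  F[1-3] = -99.1283 N (compression)
  F[2-3] = +112.6040 N (tension)
  F[2-4] = +364.3126 N (tension)
  F[3-4] = -78.5907 N (compression)
  F[3-5] = -52.9312 N (compression)
  F[4-5] = +79.7652 N (tension)
  F[4-6] = +325.9394 N (tension)
  F[5-6] = -1367.0381 N (compression)
  Rx@0 = -1427.7900 N
  Ry@0 = +173.4268 N
  Ry@6 = +1327.6132 N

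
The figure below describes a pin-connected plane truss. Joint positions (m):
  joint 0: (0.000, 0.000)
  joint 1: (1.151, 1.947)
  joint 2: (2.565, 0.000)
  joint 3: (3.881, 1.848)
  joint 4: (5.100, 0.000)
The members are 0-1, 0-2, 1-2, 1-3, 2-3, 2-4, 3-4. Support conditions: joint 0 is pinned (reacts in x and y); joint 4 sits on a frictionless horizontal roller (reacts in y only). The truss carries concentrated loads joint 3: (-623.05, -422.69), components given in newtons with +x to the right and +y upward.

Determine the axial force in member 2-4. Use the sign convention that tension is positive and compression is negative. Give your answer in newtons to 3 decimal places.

63.255

N=5 nodes, M=7 members, R=3 reactions → 2N=10, M+R=10
member 0 (0-1): L=2.2618, (cx,cy)=(0.5089,0.8608)
member 1 (0-2): L=2.5650, (cx,cy)=(1.0000,0.0000)
member 2 (1-2): L=2.4063, (cx,cy)=(0.5876,-0.8091)
member 3 (1-3): L=2.7318, (cx,cy)=(0.9993,-0.0362)
member 4 (2-3): L=2.2687, (cx,cy)=(0.5801,0.8146)
member 5 (2-4): L=2.5350, (cx,cy)=(1.0000,0.0000)
member 6 (3-4): L=2.2138, (cx,cy)=(0.5506,-0.8348)
solve A·x = −loads:
  F[0-1] = -379.6282 N (compression)
  F[0-2] = -429.8598 N (compression)
  F[1-2] = +423.7012 N (tension)
  F[1-3] = -442.4595 N (compression)
  F[2-3] = -420.8740 N (compression)
  F[2-4] = +63.2553 N (tension)
  F[3-4] = -114.8784 N (compression)
  Rx@0 = +623.0500 N
  Ry@0 = +326.7952 N
  Ry@4 = +95.8948 N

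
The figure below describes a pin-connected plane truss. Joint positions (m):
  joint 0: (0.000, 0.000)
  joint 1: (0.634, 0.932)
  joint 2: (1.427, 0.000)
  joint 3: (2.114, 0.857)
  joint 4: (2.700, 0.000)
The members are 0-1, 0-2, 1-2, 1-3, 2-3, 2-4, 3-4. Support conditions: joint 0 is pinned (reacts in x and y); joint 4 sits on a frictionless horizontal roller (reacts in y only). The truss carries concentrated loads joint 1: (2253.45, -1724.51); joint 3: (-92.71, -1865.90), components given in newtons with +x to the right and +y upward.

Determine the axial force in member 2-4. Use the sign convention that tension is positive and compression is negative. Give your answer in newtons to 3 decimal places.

N=5 nodes, M=7 members, R=3 reactions → 2N=10, M+R=10
member 0 (0-1): L=1.1272, (cx,cy)=(0.5625,0.8268)
member 1 (0-2): L=1.4270, (cx,cy)=(1.0000,0.0000)
member 2 (1-2): L=1.2237, (cx,cy)=(0.6480,-0.7616)
member 3 (1-3): L=1.4819, (cx,cy)=(0.9987,-0.0506)
member 4 (2-3): L=1.0984, (cx,cy)=(0.6255,0.7802)
member 5 (2-4): L=1.2730, (cx,cy)=(1.0000,0.0000)
member 6 (3-4): L=1.0382, (cx,cy)=(0.5644,-0.8255)
solve A·x = −loads:
  F[0-1] = -1180.5464 N (compression)
  F[0-2] = +2824.7449 N (tension)
  F[1-2] = -824.0621 N (compression)
  F[1-3] = -2386.4981 N (compression)
  F[2-3] = +804.3859 N (tension)
  F[2-4] = +1787.6089 N (tension)
  F[3-4] = -3167.0364 N (compression)
  Rx@0 = -2160.7400 N
  Ry@0 = +976.1082 N
  Ry@4 = +2614.3018 N

1787.609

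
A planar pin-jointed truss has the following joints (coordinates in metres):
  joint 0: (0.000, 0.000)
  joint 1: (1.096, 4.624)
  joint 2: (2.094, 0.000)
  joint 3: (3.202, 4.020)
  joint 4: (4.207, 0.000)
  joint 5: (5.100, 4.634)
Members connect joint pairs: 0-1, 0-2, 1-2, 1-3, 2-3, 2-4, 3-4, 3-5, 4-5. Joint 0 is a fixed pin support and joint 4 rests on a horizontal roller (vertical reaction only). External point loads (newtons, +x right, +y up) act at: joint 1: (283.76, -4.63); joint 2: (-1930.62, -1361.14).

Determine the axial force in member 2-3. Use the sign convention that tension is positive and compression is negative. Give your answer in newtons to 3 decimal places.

883.976

N=6 nodes, M=9 members, R=3 reactions → 2N=12, M+R=12
member 0 (0-1): L=4.7521, (cx,cy)=(0.2306,0.9730)
member 1 (0-2): L=2.0940, (cx,cy)=(1.0000,0.0000)
member 2 (1-2): L=4.7305, (cx,cy)=(0.2110,-0.9775)
member 3 (1-3): L=2.1909, (cx,cy)=(0.9612,-0.2757)
member 4 (2-3): L=4.1699, (cx,cy)=(0.2657,0.9641)
member 5 (2-4): L=2.1130, (cx,cy)=(1.0000,0.0000)
member 6 (3-4): L=4.1437, (cx,cy)=(0.2425,-0.9701)
member 7 (3-5): L=1.9948, (cx,cy)=(0.9515,0.3078)
member 8 (4-5): L=4.7193, (cx,cy)=(0.1892,0.9819)
solve A·x = −loads:
  F[0-1] = -385.5759 N (compression)
  F[0-2] = -1557.9330 N (compression)
  F[1-2] = +520.6600 N (tension)
  F[1-3] = -501.9849 N (compression)
  F[2-3] = +883.9762 N (tension)
  F[2-4] = +247.6472 N (tension)
  F[3-4] = -1021.0758 N (compression)
  F[3-5] = -0.0000 N (compression)
  F[4-5] = +0.0000 N (tension)
  Rx@0 = +1646.8600 N
  Ry@0 = +375.1810 N
  Ry@4 = +990.5890 N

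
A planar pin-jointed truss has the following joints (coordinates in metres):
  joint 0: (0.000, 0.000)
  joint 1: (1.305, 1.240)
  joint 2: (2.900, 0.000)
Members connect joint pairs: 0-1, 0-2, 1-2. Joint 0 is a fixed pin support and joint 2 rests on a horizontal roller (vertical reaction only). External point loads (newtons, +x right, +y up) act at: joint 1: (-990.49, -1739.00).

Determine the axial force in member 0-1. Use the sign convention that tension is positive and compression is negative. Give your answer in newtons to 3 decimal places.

N=3 nodes, M=3 members, R=3 reactions → 2N=6, M+R=6
member 0 (0-1): L=1.8002, (cx,cy)=(0.7249,0.6888)
member 1 (0-2): L=2.9000, (cx,cy)=(1.0000,0.0000)
member 2 (1-2): L=2.0203, (cx,cy)=(0.7895,-0.6138)
solve A·x = −loads:
  F[0-1] = -2003.3753 N (compression)
  F[0-2] = +461.8170 N (tension)
  F[1-2] = -584.9595 N (compression)
  Rx@0 = +990.4900 N
  Ry@0 = +1379.9699 N
  Ry@2 = +359.0301 N

-2003.375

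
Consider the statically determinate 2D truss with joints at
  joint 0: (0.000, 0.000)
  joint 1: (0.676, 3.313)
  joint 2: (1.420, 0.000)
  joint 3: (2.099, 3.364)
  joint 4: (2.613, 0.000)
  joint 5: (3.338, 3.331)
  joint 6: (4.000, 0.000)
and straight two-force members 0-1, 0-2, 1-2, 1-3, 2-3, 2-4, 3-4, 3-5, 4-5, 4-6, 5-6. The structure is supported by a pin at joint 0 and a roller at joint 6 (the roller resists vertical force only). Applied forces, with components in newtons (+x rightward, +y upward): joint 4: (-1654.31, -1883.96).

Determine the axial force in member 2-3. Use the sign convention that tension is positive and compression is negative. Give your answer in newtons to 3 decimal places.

-656.282

N=7 nodes, M=11 members, R=3 reactions → 2N=14, M+R=14
member 0 (0-1): L=3.3813, (cx,cy)=(0.1999,0.9798)
member 1 (0-2): L=1.4200, (cx,cy)=(1.0000,0.0000)
member 2 (1-2): L=3.3955, (cx,cy)=(0.2191,-0.9757)
member 3 (1-3): L=1.4239, (cx,cy)=(0.9994,0.0358)
member 4 (2-3): L=3.4318, (cx,cy)=(0.1979,0.9802)
member 5 (2-4): L=1.1930, (cx,cy)=(1.0000,0.0000)
member 6 (3-4): L=3.4030, (cx,cy)=(0.1510,-0.9885)
member 7 (3-5): L=1.2394, (cx,cy)=(0.9996,-0.0266)
member 8 (4-5): L=3.4090, (cx,cy)=(0.2127,0.9771)
member 9 (4-6): L=1.3870, (cx,cy)=(1.0000,0.0000)
member 10 (5-6): L=3.3961, (cx,cy)=(0.1949,-0.9808)
solve A·x = −loads:
  F[0-1] = -666.7235 N (compression)
  F[0-2] = -1521.0151 N (compression)
  F[1-2] = +659.3302 N (tension)
  F[1-3] = -277.9408 N (compression)
  F[2-3] = -656.2818 N (compression)
  F[2-4] = -1246.7002 N (compression)
  F[3-4] = +674.5724 N (tension)
  F[3-5] = -509.6788 N (compression)
  F[4-5] = +1245.6223 N (tension)
  F[4-6] = +244.5876 N (tension)
  F[5-6] = -1254.7661 N (compression)
  Rx@0 = +1654.3100 N
  Ry@0 = +653.2631 N
  Ry@6 = +1230.6969 N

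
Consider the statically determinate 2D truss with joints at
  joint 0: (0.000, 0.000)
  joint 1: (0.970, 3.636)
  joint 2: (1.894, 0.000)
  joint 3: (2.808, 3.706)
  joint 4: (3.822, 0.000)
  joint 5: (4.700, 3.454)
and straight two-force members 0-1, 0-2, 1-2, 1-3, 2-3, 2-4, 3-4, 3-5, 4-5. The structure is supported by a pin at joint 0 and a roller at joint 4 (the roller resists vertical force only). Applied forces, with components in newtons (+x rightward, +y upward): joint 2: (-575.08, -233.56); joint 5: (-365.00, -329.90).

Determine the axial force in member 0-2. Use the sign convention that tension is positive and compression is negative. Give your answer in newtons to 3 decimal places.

-840.869

N=6 nodes, M=9 members, R=3 reactions → 2N=12, M+R=12
member 0 (0-1): L=3.7632, (cx,cy)=(0.2578,0.9662)
member 1 (0-2): L=1.8940, (cx,cy)=(1.0000,0.0000)
member 2 (1-2): L=3.7516, (cx,cy)=(0.2463,-0.9692)
member 3 (1-3): L=1.8393, (cx,cy)=(0.9993,0.0381)
member 4 (2-3): L=3.8170, (cx,cy)=(0.2395,0.9709)
member 5 (2-4): L=1.9280, (cx,cy)=(1.0000,0.0000)
member 6 (3-4): L=3.8422, (cx,cy)=(0.2639,-0.9645)
member 7 (3-5): L=1.9087, (cx,cy)=(0.9912,-0.1320)
member 8 (4-5): L=3.5638, (cx,cy)=(0.2464,0.9692)
solve A·x = −loads:
  F[0-1] = -384.8957 N (compression)
  F[0-2] = -840.8686 N (compression)
  F[1-2] = +376.1706 N (tension)
  F[1-3] = -192.0002 N (compression)
  F[2-3] = -134.9483 N (compression)
  F[2-4] = -140.8252 N (compression)
  F[3-4] = +180.9646 N (tension)
  F[3-5] = -274.3346 N (compression)
  F[4-5] = -377.7630 N (compression)
  Rx@0 = +940.0800 N
  Ry@0 = +371.8895 N
  Ry@4 = +191.5705 N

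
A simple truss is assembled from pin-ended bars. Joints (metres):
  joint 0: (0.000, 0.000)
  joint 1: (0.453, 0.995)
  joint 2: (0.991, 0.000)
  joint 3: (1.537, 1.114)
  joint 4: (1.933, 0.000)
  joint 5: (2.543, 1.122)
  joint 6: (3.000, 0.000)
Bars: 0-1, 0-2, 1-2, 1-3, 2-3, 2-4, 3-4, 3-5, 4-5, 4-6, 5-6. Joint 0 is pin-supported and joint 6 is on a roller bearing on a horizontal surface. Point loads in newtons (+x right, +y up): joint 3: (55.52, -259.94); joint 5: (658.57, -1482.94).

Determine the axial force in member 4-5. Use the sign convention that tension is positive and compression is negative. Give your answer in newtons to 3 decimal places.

N=7 nodes, M=11 members, R=3 reactions → 2N=14, M+R=14
member 0 (0-1): L=1.0933, (cx,cy)=(0.4144,0.9101)
member 1 (0-2): L=0.9910, (cx,cy)=(1.0000,0.0000)
member 2 (1-2): L=1.1311, (cx,cy)=(0.4756,-0.8796)
member 3 (1-3): L=1.0905, (cx,cy)=(0.9940,0.1091)
member 4 (2-3): L=1.2406, (cx,cy)=(0.4401,0.8979)
member 5 (2-4): L=0.9420, (cx,cy)=(1.0000,0.0000)
member 6 (3-4): L=1.1823, (cx,cy)=(0.3349,-0.9422)
member 7 (3-5): L=1.0060, (cx,cy)=(1.0000,0.0080)
member 8 (4-5): L=1.2771, (cx,cy)=(0.4776,0.8786)
member 9 (4-6): L=1.0670, (cx,cy)=(1.0000,0.0000)
member 10 (5-6): L=1.2115, (cx,cy)=(0.3772,-0.9261)
solve A·x = −loads:
  F[0-1] = -94.2118 N (compression)
  F[0-2] = +753.1271 N (tension)
  F[1-2] = +87.4146 N (tension)
  F[1-3] = -81.0982 N (compression)
  F[2-3] = -85.6332 N (compression)
  F[2-4] = +832.3916 N (tension)
  F[3-4] = -185.8168 N (compression)
  F[3-5] = -111.5871 N (compression)
  F[4-5] = +199.2864 N (tension)
  F[4-6] = +674.9655 N (tension)
  F[5-6] = -1789.3237 N (compression)
  Rx@0 = -714.0900 N
  Ry@0 = +85.7437 N
  Ry@6 = +1657.1363 N

199.286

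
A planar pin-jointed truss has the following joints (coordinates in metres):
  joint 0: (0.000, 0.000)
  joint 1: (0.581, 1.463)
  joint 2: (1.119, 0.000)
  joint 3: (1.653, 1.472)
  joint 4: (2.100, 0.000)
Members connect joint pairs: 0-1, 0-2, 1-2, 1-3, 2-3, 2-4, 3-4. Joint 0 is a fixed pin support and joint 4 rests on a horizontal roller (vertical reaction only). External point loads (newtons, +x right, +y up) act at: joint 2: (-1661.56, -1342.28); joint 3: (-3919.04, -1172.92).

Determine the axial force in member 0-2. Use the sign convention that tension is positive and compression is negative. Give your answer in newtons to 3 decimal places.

-4141.499

N=5 nodes, M=7 members, R=3 reactions → 2N=10, M+R=10
member 0 (0-1): L=1.5741, (cx,cy)=(0.3691,0.9294)
member 1 (0-2): L=1.1190, (cx,cy)=(1.0000,0.0000)
member 2 (1-2): L=1.5588, (cx,cy)=(0.3451,-0.9386)
member 3 (1-3): L=1.0720, (cx,cy)=(1.0000,0.0084)
member 4 (2-3): L=1.5659, (cx,cy)=(0.3410,0.9401)
member 5 (2-4): L=0.9810, (cx,cy)=(1.0000,0.0000)
member 6 (3-4): L=1.5384, (cx,cy)=(0.2906,-0.9569)
solve A·x = −loads:
  F[0-1] = -3899.0587 N (compression)
  F[0-2] = -4141.4986 N (compression)
  F[1-2] = +3836.2997 N (tension)
  F[1-3] = -2763.2609 N (compression)
  F[2-3] = -2402.2904 N (compression)
  F[2-4] = -336.6351 N (compression)
  F[3-4] = +1158.5471 N (tension)
  Rx@0 = +5580.6000 N
  Ry@0 = +3623.7613 N
  Ry@4 = -1108.5613 N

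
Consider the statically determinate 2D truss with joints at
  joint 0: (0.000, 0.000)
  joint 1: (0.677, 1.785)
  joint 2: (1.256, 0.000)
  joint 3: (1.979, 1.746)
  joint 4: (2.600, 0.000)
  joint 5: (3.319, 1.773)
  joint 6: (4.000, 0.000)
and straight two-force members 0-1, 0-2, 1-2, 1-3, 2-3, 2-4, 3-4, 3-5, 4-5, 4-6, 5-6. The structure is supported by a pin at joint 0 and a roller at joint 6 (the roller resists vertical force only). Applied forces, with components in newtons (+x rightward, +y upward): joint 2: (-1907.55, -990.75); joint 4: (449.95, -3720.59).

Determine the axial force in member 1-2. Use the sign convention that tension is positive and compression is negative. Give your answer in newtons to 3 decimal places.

N=7 nodes, M=11 members, R=3 reactions → 2N=14, M+R=14
member 0 (0-1): L=1.9091, (cx,cy)=(0.3546,0.9350)
member 1 (0-2): L=1.2560, (cx,cy)=(1.0000,0.0000)
member 2 (1-2): L=1.8766, (cx,cy)=(0.3085,-0.9512)
member 3 (1-3): L=1.3026, (cx,cy)=(0.9996,-0.0299)
member 4 (2-3): L=1.8898, (cx,cy)=(0.3826,0.9239)
member 5 (2-4): L=1.3440, (cx,cy)=(1.0000,0.0000)
member 6 (3-4): L=1.8531, (cx,cy)=(0.3351,-0.9422)
member 7 (3-5): L=1.3403, (cx,cy)=(0.9998,0.0201)
member 8 (4-5): L=1.9132, (cx,cy)=(0.3758,0.9267)
member 9 (4-6): L=1.4000, (cx,cy)=(1.0000,0.0000)
member 10 (5-6): L=1.8993, (cx,cy)=(0.3586,-0.9335)
solve A·x = −loads:
  F[0-1] = -2119.6159 N (compression)
  F[0-2] = -705.9362 N (compression)
  F[1-2] = +2127.8602 N (tension)
  F[1-3] = -1408.8335 N (compression)
  F[2-3] = -1118.3783 N (compression)
  F[2-4] = +2286.0271 N (tension)
  F[3-4] = +1005.4616 N (tension)
  F[3-5] = -2173.4539 N (compression)
  F[4-5] = +2992.6231 N (tension)
  F[4-6] = +1048.3786 N (tension)
  F[5-6] = -2923.8935 N (compression)
  Rx@0 = +1457.6000 N
  Ry@0 = +1981.8610 N
  Ry@6 = +2729.4790 N

2127.860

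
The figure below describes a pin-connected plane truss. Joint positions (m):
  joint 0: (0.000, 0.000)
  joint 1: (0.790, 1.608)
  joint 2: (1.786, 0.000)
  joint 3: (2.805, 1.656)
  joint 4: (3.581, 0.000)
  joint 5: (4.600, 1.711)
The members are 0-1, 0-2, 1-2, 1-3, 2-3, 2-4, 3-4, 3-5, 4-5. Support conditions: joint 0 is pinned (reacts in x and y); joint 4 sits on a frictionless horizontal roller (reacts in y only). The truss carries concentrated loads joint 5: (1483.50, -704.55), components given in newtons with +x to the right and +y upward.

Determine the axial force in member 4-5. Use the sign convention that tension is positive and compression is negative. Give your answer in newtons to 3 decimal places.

-889.166

N=6 nodes, M=9 members, R=3 reactions → 2N=12, M+R=12
member 0 (0-1): L=1.7916, (cx,cy)=(0.4410,0.8975)
member 1 (0-2): L=1.7860, (cx,cy)=(1.0000,0.0000)
member 2 (1-2): L=1.8915, (cx,cy)=(0.5266,-0.8501)
member 3 (1-3): L=2.0156, (cx,cy)=(0.9997,0.0238)
member 4 (2-3): L=1.9444, (cx,cy)=(0.5241,0.8517)
member 5 (2-4): L=1.7950, (cx,cy)=(1.0000,0.0000)
member 6 (3-4): L=1.8288, (cx,cy)=(0.4243,-0.9055)
member 7 (3-5): L=1.7958, (cx,cy)=(0.9995,0.0306)
member 8 (4-5): L=1.9915, (cx,cy)=(0.5117,0.8592)
solve A·x = −loads:
  F[0-1] = +1013.1131 N (tension)
  F[0-2] = +1036.7666 N (tension)
  F[1-2] = -1041.7134 N (compression)
  F[1-3] = +995.5540 N (tension)
  F[2-3] = +1039.8224 N (tension)
  F[2-4] = -56.7100 N (compression)
  F[3-4] = -938.5903 N (compression)
  F[3-5] = +1939.3841 N (tension)
  F[4-5] = -889.1656 N (compression)
  Rx@0 = -1483.5000 N
  Ry@0 = -909.3005 N
  Ry@4 = +1613.8505 N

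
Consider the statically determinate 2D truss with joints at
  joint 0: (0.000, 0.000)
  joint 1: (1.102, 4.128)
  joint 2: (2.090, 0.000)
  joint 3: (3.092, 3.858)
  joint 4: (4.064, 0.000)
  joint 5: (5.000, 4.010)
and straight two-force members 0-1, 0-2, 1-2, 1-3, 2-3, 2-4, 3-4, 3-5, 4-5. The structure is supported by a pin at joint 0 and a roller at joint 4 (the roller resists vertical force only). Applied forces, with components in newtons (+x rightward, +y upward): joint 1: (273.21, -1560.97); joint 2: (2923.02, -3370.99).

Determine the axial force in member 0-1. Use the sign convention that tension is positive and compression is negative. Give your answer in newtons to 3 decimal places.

N=6 nodes, M=9 members, R=3 reactions → 2N=12, M+R=12
member 0 (0-1): L=4.2726, (cx,cy)=(0.2579,0.9662)
member 1 (0-2): L=2.0900, (cx,cy)=(1.0000,0.0000)
member 2 (1-2): L=4.2446, (cx,cy)=(0.2328,-0.9725)
member 3 (1-3): L=2.0082, (cx,cy)=(0.9909,-0.1344)
member 4 (2-3): L=3.9860, (cx,cy)=(0.2514,0.9679)
member 5 (2-4): L=1.9740, (cx,cy)=(1.0000,0.0000)
member 6 (3-4): L=3.9786, (cx,cy)=(0.2443,-0.9697)
member 7 (3-5): L=1.9140, (cx,cy)=(0.9968,0.0794)
member 8 (4-5): L=4.1178, (cx,cy)=(0.2273,0.9738)
solve A·x = −loads:
  F[0-1] = -2585.0327 N (compression)
  F[0-2] = +3862.9742 N (tension)
  F[1-2] = +1130.9084 N (tension)
  F[1-3] = -1214.2164 N (compression)
  F[2-3] = +2346.4943 N (tension)
  F[2-4] = +613.3305 N (tension)
  F[3-4] = -2510.4658 N (compression)
  F[3-5] = -0.0000 N (tension)
  F[4-5] = +0.0000 N (tension)
  Rx@0 = -3196.2300 N
  Ry@0 = +2497.5680 N
  Ry@4 = +2434.3920 N

-2585.033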